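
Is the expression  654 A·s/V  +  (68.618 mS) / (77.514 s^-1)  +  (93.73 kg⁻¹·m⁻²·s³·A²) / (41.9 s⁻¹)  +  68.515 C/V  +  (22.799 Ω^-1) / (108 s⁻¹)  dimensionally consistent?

Work out the base dimensions of each:
  654 A·s/V:  A·s·V⁻¹ = A·s·(J·C⁻¹)⁻¹ = kg⁻¹·m⁻²·s⁴·A²
  (68.618 mS) / (77.514 s^-1):  [kg⁻¹·m⁻²·s³·A²] / [s⁻¹] = kg⁻¹·m⁻²·s⁴·A²
  (93.73 kg⁻¹·m⁻²·s³·A²) / (41.9 s⁻¹):  [kg⁻¹·m⁻²·s³·A²] / [s⁻¹] = kg⁻¹·m⁻²·s⁴·A²
  68.515 C/V:  C·V⁻¹ = s·A·(J·C⁻¹)⁻¹ = kg⁻¹·m⁻²·s⁴·A²
  (22.799 Ω^-1) / (108 s⁻¹):  [kg⁻¹·m⁻²·s³·A²] / [s⁻¹] = kg⁻¹·m⁻²·s⁴·A²
Every term reduces to kg⁻¹·m⁻²·s⁴·A².

Yes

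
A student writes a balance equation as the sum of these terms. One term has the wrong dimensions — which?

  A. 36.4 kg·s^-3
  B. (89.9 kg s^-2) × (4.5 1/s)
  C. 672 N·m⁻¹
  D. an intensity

C.

Work out the base dimensions of each:
  A. kg·s⁻³
  B. [kg·s⁻²] · [s⁻¹] = kg·s⁻³
  C. N·m⁻¹ = kg·m·s⁻²·m⁻¹ = kg·s⁻²
  D. [intensity] = kg·s⁻³
All reduce to kg·s⁻³ except C., which is kg·s⁻².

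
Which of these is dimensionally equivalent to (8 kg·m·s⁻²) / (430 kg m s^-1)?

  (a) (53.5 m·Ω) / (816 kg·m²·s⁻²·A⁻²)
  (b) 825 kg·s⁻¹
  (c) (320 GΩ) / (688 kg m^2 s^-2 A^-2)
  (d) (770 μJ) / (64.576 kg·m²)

Reference: [kg·m·s⁻²] / [kg·m·s⁻¹] = s⁻¹.
Each option:
  (a) [kg·m³·s⁻³·A⁻²] / [kg·m²·s⁻²·A⁻²] = m·s⁻¹
  (b) kg·s⁻¹
  (c) [kg·m²·s⁻³·A⁻²] / [kg·m²·s⁻²·A⁻²] = s⁻¹  ← same
  (d) [kg·m²·s⁻²] / [kg·m²] = s⁻²
Only (c) matches s⁻¹.

(c)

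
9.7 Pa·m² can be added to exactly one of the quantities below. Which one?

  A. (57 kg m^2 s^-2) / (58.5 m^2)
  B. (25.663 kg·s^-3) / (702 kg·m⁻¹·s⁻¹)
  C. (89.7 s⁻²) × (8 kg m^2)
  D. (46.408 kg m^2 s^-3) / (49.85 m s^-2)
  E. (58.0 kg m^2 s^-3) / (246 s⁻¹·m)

Reference: Pa·m² = N·m⁻²·m² = kg·m·s⁻².
Each option:
  A. [kg·m²·s⁻²] / [m²] = kg·s⁻²
  B. [kg·s⁻³] / [kg·m⁻¹·s⁻¹] = m·s⁻²
  C. [s⁻²] · [kg·m²] = kg·m²·s⁻²
  D. [kg·m²·s⁻³] / [m·s⁻²] = kg·m·s⁻¹
  E. [kg·m²·s⁻³] / [m·s⁻¹] = kg·m·s⁻²  ← same
Only E. matches kg·m·s⁻².

E.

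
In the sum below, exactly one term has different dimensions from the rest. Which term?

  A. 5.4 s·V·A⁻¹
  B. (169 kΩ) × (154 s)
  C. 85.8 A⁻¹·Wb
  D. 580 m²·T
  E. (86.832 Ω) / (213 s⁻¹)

D.

In SI base units:
  A. V·s·A⁻¹ = J·C⁻¹·s·A⁻¹ = kg·m²·s⁻²·A⁻²
  B. [kg·m²·s⁻³·A⁻²] · [s] = kg·m²·s⁻²·A⁻²
  C. Wb·A⁻¹ = V·s·A⁻¹ = kg·m²·s⁻²·A⁻²
  D. T·m² = Wb·m⁻²·m² = kg·m²·s⁻²·A⁻¹
  E. [kg·m²·s⁻³·A⁻²] / [s⁻¹] = kg·m²·s⁻²·A⁻²
All reduce to kg·m²·s⁻²·A⁻² except D., which is kg·m²·s⁻²·A⁻¹.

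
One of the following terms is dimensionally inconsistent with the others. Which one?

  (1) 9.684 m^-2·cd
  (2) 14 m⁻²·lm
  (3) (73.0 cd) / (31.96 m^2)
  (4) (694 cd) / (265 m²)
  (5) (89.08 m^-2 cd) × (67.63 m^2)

In SI base units:
  (1) cd·m⁻² = m⁻²·cd
  (2) lm·m⁻² = cd·m⁻² = m⁻²·cd
  (3) [cd] / [m²] = m⁻²·cd
  (4) [cd] / [m²] = m⁻²·cd
  (5) [m⁻²·cd] · [m²] = cd
All reduce to m⁻²·cd except (5), which is cd.

(5)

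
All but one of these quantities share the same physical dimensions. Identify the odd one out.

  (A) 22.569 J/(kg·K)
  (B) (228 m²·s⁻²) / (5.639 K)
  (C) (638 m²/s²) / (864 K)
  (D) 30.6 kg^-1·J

Expand each in SI base units:
  (A) J·kg⁻¹·K⁻¹ = N·m·kg⁻¹·K⁻¹ = m²·s⁻²·K⁻¹
  (B) [m²·s⁻²] / [K] = m²·s⁻²·K⁻¹
  (C) [m²·s⁻²] / [K] = m²·s⁻²·K⁻¹
  (D) J·kg⁻¹ = N·m·kg⁻¹ = m²·s⁻²
All reduce to m²·s⁻²·K⁻¹ except (D), which is m²·s⁻².

(D)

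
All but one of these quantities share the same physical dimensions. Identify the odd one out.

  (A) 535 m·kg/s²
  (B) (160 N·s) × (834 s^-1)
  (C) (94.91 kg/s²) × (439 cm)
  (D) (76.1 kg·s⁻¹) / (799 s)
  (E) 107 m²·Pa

(D)

Expand each in SI base units:
  (A) kg·m·s⁻²
  (B) [kg·m·s⁻¹] · [s⁻¹] = kg·m·s⁻²
  (C) [kg·s⁻²] · [m] = kg·m·s⁻²
  (D) [kg·s⁻¹] / [s] = kg·s⁻²
  (E) Pa·m² = N·m⁻²·m² = kg·m·s⁻²
All reduce to kg·m·s⁻² except (D), which is kg·s⁻².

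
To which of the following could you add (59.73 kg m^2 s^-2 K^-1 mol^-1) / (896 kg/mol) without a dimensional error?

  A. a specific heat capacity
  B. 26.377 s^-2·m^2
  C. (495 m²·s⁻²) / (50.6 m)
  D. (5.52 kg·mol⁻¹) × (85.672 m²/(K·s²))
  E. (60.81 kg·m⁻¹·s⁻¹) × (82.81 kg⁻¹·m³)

Reference: [kg·m²·s⁻²·K⁻¹·mol⁻¹] / [kg·mol⁻¹] = m²·s⁻²·K⁻¹.
Each option:
  A. [specific heat capacity] = m²·s⁻²·K⁻¹  ← same
  B. m²·s⁻²
  C. [m²·s⁻²] / [m] = m·s⁻²
  D. [kg·mol⁻¹] · [m²·s⁻²·K⁻¹] = kg·m²·s⁻²·K⁻¹·mol⁻¹
  E. [kg·m⁻¹·s⁻¹] · [kg⁻¹·m³] = m²·s⁻¹
Only A. matches m²·s⁻²·K⁻¹.

A.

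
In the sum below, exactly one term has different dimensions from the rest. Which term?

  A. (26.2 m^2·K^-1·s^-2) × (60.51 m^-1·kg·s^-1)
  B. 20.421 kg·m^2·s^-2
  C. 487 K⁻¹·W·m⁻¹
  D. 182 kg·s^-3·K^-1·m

Work out the base dimensions of each:
  A. [m²·s⁻²·K⁻¹] · [kg·m⁻¹·s⁻¹] = kg·m·s⁻³·K⁻¹
  B. kg·m²·s⁻²
  C. W·m⁻¹·K⁻¹ = J·s⁻¹·m⁻¹·K⁻¹ = kg·m·s⁻³·K⁻¹
  D. kg·m·s⁻³·K⁻¹
All reduce to kg·m·s⁻³·K⁻¹ except B., which is kg·m²·s⁻².

B.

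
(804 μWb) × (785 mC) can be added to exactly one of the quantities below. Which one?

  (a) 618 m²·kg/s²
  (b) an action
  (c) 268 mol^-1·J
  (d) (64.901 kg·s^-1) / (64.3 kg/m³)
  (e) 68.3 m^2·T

(b)

Reference: [kg·m²·s⁻²·A⁻¹] · [s·A] = kg·m²·s⁻¹.
Each option:
  (a) kg·m²·s⁻²
  (b) [action] = kg·m²·s⁻¹  ← same
  (c) J·mol⁻¹ = N·m·mol⁻¹ = kg·m²·s⁻²·mol⁻¹
  (d) [kg·s⁻¹] / [kg·m⁻³] = m³·s⁻¹
  (e) T·m² = Wb·m⁻²·m² = kg·m²·s⁻²·A⁻¹
Only (b) matches kg·m²·s⁻¹.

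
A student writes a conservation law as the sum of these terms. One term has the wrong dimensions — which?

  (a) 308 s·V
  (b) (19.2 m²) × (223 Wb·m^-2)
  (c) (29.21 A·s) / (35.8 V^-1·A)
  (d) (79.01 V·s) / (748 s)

(d)

Expand each in SI base units:
  (a) V·s = J·C⁻¹·s = kg·m²·s⁻²·A⁻¹
  (b) [m²] · [kg·s⁻²·A⁻¹] = kg·m²·s⁻²·A⁻¹
  (c) [s·A] / [kg⁻¹·m⁻²·s³·A²] = kg·m²·s⁻²·A⁻¹
  (d) [kg·m²·s⁻²·A⁻¹] / [s] = kg·m²·s⁻³·A⁻¹
All reduce to kg·m²·s⁻²·A⁻¹ except (d), which is kg·m²·s⁻³·A⁻¹.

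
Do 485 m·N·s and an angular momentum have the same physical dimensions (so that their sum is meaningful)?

Dimensions:
  485 m·N·s:  N·m·s = kg·m·s⁻²·m·s = kg·m²·s⁻¹
  an angular momentum:  [angular momentum] = kg·m²·s⁻¹
Both are kg·m²·s⁻¹, so they have the same dimensions and can be added.

Yes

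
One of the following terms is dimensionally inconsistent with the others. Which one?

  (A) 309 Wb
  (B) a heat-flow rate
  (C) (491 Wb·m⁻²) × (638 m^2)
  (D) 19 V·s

(B)

In SI base units:
  (A) Wb = V·s = kg·m²·s⁻²·A⁻¹
  (B) [heat-flow rate] = kg·m²·s⁻³
  (C) [kg·s⁻²·A⁻¹] · [m²] = kg·m²·s⁻²·A⁻¹
  (D) V·s = J·C⁻¹·s = kg·m²·s⁻²·A⁻¹
All reduce to kg·m²·s⁻²·A⁻¹ except (B), which is kg·m²·s⁻³.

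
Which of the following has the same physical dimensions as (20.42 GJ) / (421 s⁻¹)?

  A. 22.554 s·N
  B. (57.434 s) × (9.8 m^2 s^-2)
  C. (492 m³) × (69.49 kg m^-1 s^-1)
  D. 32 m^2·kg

C.

Reference: [kg·m²·s⁻²] / [s⁻¹] = kg·m²·s⁻¹.
Each option:
  A. N·s = kg·m·s⁻²·s = kg·m·s⁻¹
  B. [s] · [m²·s⁻²] = m²·s⁻¹
  C. [m³] · [kg·m⁻¹·s⁻¹] = kg·m²·s⁻¹  ← same
  D. kg·m²
Only C. matches kg·m²·s⁻¹.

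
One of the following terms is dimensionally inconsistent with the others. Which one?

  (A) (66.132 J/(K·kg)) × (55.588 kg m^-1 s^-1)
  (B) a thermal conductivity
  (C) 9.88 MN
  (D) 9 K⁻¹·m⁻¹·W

Reduce each to base SI dimensions:
  (A) [m²·s⁻²·K⁻¹] · [kg·m⁻¹·s⁻¹] = kg·m·s⁻³·K⁻¹
  (B) [thermal conductivity] = kg·m·s⁻³·K⁻¹
  (C) N = kg·m·s⁻²
  (D) W·m⁻¹·K⁻¹ = J·s⁻¹·m⁻¹·K⁻¹ = kg·m·s⁻³·K⁻¹
All reduce to kg·m·s⁻³·K⁻¹ except (C), which is kg·m·s⁻².

(C)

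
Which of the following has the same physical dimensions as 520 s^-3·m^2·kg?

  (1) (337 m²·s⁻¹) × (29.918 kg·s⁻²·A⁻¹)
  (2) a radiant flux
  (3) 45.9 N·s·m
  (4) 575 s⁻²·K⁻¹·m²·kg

(2)

Reference: kg·m²·s⁻³.
Each option:
  (1) [m²·s⁻¹] · [kg·s⁻²·A⁻¹] = kg·m²·s⁻³·A⁻¹
  (2) [radiant flux] = kg·m²·s⁻³  ← same
  (3) N·m·s = kg·m·s⁻²·m·s = kg·m²·s⁻¹
  (4) kg·m²·s⁻²·K⁻¹
Only (2) matches kg·m²·s⁻³.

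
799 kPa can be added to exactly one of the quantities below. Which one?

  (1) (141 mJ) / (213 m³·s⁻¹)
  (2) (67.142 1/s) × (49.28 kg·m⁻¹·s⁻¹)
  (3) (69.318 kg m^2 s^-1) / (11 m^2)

(2)

Reference: Pa = N·m⁻² = kg·m⁻¹·s⁻².
Each option:
  (1) [kg·m²·s⁻²] / [m³·s⁻¹] = kg·m⁻¹·s⁻¹
  (2) [s⁻¹] · [kg·m⁻¹·s⁻¹] = kg·m⁻¹·s⁻²  ← same
  (3) [kg·m²·s⁻¹] / [m²] = kg·s⁻¹
Only (2) matches kg·m⁻¹·s⁻².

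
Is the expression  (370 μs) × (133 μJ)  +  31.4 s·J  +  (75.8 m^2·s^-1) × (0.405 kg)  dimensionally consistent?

In SI base units:
  (370 μs) × (133 μJ):  [s] · [kg·m²·s⁻²] = kg·m²·s⁻¹
  31.4 s·J:  J·s = N·m·s = kg·m²·s⁻¹
  (75.8 m^2·s^-1) × (0.405 kg):  [m²·s⁻¹] · [kg] = kg·m²·s⁻¹
Every term reduces to kg·m²·s⁻¹.

Yes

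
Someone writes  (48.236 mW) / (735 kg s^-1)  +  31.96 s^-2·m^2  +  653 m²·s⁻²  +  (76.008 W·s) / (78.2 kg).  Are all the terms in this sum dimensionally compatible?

Yes

Reduce each to base SI dimensions:
  (48.236 mW) / (735 kg s^-1):  [kg·m²·s⁻³] / [kg·s⁻¹] = m²·s⁻²
  31.96 s^-2·m^2:  m²·s⁻²
  653 m²·s⁻²:  m²·s⁻²
  (76.008 W·s) / (78.2 kg):  [kg·m²·s⁻²] / [kg] = m²·s⁻²
Every term reduces to m²·s⁻².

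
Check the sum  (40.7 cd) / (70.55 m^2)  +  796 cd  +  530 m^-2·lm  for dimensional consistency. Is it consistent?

No

Dimensions:
  (40.7 cd) / (70.55 m^2):  [cd] / [m²] = m⁻²·cd
  796 cd:  cd
  530 m^-2·lm:  lm·m⁻² = cd·m⁻² = m⁻²·cd
The terms do not share a single dimension (cd vs m⁻²·cd).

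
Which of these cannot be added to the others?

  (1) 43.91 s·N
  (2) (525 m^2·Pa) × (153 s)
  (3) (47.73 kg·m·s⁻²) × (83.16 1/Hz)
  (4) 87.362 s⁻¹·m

Expand each in SI base units:
  (1) N·s = kg·m·s⁻²·s = kg·m·s⁻¹
  (2) [kg·m·s⁻²] · [s] = kg·m·s⁻¹
  (3) [kg·m·s⁻²] · [s] = kg·m·s⁻¹
  (4) m·s⁻¹
All reduce to kg·m·s⁻¹ except (4), which is m·s⁻¹.

(4)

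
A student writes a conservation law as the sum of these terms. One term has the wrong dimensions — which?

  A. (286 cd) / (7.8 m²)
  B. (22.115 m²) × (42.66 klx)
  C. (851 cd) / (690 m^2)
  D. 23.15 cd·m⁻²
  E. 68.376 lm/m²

B.

Work out the base dimensions of each:
  A. [cd] / [m²] = m⁻²·cd
  B. [m²] · [m⁻²·cd] = cd
  C. [cd] / [m²] = m⁻²·cd
  D. cd·m⁻² = m⁻²·cd
  E. lm·m⁻² = cd·m⁻² = m⁻²·cd
All reduce to m⁻²·cd except B., which is cd.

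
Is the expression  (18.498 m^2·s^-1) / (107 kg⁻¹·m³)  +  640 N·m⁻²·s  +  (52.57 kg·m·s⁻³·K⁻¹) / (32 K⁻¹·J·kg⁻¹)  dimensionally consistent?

Reduce each to base SI dimensions:
  (18.498 m^2·s^-1) / (107 kg⁻¹·m³):  [m²·s⁻¹] / [kg⁻¹·m³] = kg·m⁻¹·s⁻¹
  640 N·m⁻²·s:  N·s·m⁻² = kg·m·s⁻²·s·m⁻² = kg·m⁻¹·s⁻¹
  (52.57 kg·m·s⁻³·K⁻¹) / (32 K⁻¹·J·kg⁻¹):  [kg·m·s⁻³·K⁻¹] / [m²·s⁻²·K⁻¹] = kg·m⁻¹·s⁻¹
Every term reduces to kg·m⁻¹·s⁻¹.

Yes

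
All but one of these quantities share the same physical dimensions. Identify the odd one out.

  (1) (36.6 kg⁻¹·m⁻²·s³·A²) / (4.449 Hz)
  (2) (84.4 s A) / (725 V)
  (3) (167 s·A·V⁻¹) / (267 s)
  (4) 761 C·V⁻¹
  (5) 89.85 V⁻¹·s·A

(3)

Work out the base dimensions of each:
  (1) [kg⁻¹·m⁻²·s³·A²] / [s⁻¹] = kg⁻¹·m⁻²·s⁴·A²
  (2) [s·A] / [kg·m²·s⁻³·A⁻¹] = kg⁻¹·m⁻²·s⁴·A²
  (3) [kg⁻¹·m⁻²·s⁴·A²] / [s] = kg⁻¹·m⁻²·s³·A²
  (4) C·V⁻¹ = s·A·(J·C⁻¹)⁻¹ = kg⁻¹·m⁻²·s⁴·A²
  (5) A·s·V⁻¹ = A·s·(J·C⁻¹)⁻¹ = kg⁻¹·m⁻²·s⁴·A²
All reduce to kg⁻¹·m⁻²·s⁴·A² except (3), which is kg⁻¹·m⁻²·s³·A².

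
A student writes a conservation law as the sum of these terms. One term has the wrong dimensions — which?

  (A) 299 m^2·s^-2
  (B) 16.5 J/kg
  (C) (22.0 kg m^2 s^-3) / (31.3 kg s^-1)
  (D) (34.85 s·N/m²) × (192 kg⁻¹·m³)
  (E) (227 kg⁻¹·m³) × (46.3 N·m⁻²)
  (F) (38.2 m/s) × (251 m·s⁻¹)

In SI base units:
  (A) m²·s⁻²
  (B) J·kg⁻¹ = N·m·kg⁻¹ = m²·s⁻²
  (C) [kg·m²·s⁻³] / [kg·s⁻¹] = m²·s⁻²
  (D) [kg·m⁻¹·s⁻¹] · [kg⁻¹·m³] = m²·s⁻¹
  (E) [kg⁻¹·m³] · [kg·m⁻¹·s⁻²] = m²·s⁻²
  (F) [m·s⁻¹] · [m·s⁻¹] = m²·s⁻²
All reduce to m²·s⁻² except (D), which is m²·s⁻¹.

(D)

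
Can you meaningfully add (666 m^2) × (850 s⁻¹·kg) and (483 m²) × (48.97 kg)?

No

Reduce each to base SI dimensions:
  (666 m^2) × (850 s⁻¹·kg):  [m²] · [kg·s⁻¹] = kg·m²·s⁻¹
  (483 m²) × (48.97 kg):  [m²] · [kg] = kg·m²
kg·m²·s⁻¹ ≠ kg·m², so they cannot be added.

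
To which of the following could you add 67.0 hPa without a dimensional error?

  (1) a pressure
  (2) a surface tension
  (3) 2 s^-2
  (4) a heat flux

Reference: Pa = N·m⁻² = kg·m⁻¹·s⁻².
Each option:
  (1) [pressure] = kg·m⁻¹·s⁻²  ← same
  (2) [surface tension] = kg·s⁻²
  (3) s⁻²
  (4) [heat flux] = kg·s⁻³
Only (1) matches kg·m⁻¹·s⁻².

(1)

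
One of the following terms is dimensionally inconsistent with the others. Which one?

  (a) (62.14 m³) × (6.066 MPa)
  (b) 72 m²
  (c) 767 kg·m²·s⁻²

Work out the base dimensions of each:
  (a) [m³] · [kg·m⁻¹·s⁻²] = kg·m²·s⁻²
  (b) m²
  (c) kg·m²·s⁻²
All reduce to kg·m²·s⁻² except (b), which is m².

(b)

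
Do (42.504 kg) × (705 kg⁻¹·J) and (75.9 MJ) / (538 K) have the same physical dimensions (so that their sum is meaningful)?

No

Expand each in SI base units:
  (42.504 kg) × (705 kg⁻¹·J):  [kg] · [m²·s⁻²] = kg·m²·s⁻²
  (75.9 MJ) / (538 K):  [kg·m²·s⁻²] / [K] = kg·m²·s⁻²·K⁻¹
kg·m²·s⁻² ≠ kg·m²·s⁻²·K⁻¹, so they cannot be added.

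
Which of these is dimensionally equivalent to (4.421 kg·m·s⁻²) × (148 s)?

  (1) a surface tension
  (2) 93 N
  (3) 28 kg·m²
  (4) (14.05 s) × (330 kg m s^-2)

(4)

Reference: [kg·m·s⁻²] · [s] = kg·m·s⁻¹.
Each option:
  (1) [surface tension] = kg·s⁻²
  (2) N = kg·m·s⁻²
  (3) kg·m²
  (4) [s] · [kg·m·s⁻²] = kg·m·s⁻¹  ← same
Only (4) matches kg·m·s⁻¹.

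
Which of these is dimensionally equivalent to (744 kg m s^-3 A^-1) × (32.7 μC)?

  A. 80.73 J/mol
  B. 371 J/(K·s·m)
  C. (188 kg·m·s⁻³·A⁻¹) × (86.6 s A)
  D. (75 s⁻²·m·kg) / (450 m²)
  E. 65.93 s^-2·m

C.

Reference: [kg·m·s⁻³·A⁻¹] · [s·A] = kg·m·s⁻².
Each option:
  A. J·mol⁻¹ = N·m·mol⁻¹ = kg·m²·s⁻²·mol⁻¹
  B. J·s⁻¹·m⁻¹·K⁻¹ = N·m·s⁻¹·m⁻¹·K⁻¹ = kg·m·s⁻³·K⁻¹
  C. [kg·m·s⁻³·A⁻¹] · [s·A] = kg·m·s⁻²  ← same
  D. [kg·m·s⁻²] / [m²] = kg·m⁻¹·s⁻²
  E. m·s⁻²
Only C. matches kg·m·s⁻².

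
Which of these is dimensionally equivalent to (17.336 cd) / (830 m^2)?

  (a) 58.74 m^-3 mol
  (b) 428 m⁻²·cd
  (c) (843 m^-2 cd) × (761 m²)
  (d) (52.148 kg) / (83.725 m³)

(b)

Reference: [cd] / [m²] = m⁻²·cd.
Each option:
  (a) m⁻³·mol
  (b) m⁻²·cd  ← same
  (c) [m⁻²·cd] · [m²] = cd
  (d) [kg] / [m³] = kg·m⁻³
Only (b) matches m⁻²·cd.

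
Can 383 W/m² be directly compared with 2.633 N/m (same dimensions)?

In SI base units:
  383 W/m²:  W·m⁻² = J·s⁻¹·m⁻² = kg·s⁻³
  2.633 N/m:  N·m⁻¹ = kg·m·s⁻²·m⁻¹ = kg·s⁻²
kg·s⁻³ ≠ kg·s⁻², so they cannot be added.

No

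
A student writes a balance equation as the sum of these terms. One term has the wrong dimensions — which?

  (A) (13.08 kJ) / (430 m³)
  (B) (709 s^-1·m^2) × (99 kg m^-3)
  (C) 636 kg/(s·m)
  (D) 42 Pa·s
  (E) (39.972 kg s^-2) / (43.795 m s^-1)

(A)

Expand each in SI base units:
  (A) [kg·m²·s⁻²] / [m³] = kg·m⁻¹·s⁻²
  (B) [m²·s⁻¹] · [kg·m⁻³] = kg·m⁻¹·s⁻¹
  (C) kg·m⁻¹·s⁻¹
  (D) Pa·s = N·m⁻²·s = kg·m⁻¹·s⁻¹
  (E) [kg·s⁻²] / [m·s⁻¹] = kg·m⁻¹·s⁻¹
All reduce to kg·m⁻¹·s⁻¹ except (A), which is kg·m⁻¹·s⁻².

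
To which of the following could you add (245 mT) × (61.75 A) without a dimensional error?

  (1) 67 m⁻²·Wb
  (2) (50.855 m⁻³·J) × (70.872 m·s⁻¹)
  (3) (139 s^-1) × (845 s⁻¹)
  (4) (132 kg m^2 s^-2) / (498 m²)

Reference: [kg·s⁻²·A⁻¹] · [A] = kg·s⁻².
Each option:
  (1) Wb·m⁻² = V·s·m⁻² = kg·s⁻²·A⁻¹
  (2) [kg·m⁻¹·s⁻²] · [m·s⁻¹] = kg·s⁻³
  (3) [s⁻¹] · [s⁻¹] = s⁻²
  (4) [kg·m²·s⁻²] / [m²] = kg·s⁻²  ← same
Only (4) matches kg·s⁻².

(4)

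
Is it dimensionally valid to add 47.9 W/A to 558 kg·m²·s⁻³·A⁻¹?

Expand each in SI base units:
  47.9 W/A:  W·A⁻¹ = J·s⁻¹·A⁻¹ = kg·m²·s⁻³·A⁻¹
  558 kg·m²·s⁻³·A⁻¹:  kg·m²·s⁻³·A⁻¹
Both are kg·m²·s⁻³·A⁻¹, so they have the same dimensions and can be added.

Yes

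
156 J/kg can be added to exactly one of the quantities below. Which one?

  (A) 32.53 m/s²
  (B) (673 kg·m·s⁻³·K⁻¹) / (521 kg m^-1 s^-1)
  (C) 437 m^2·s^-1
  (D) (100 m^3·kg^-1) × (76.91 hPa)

(D)

Reference: J·kg⁻¹ = N·m·kg⁻¹ = m²·s⁻².
Each option:
  (A) m·s⁻²
  (B) [kg·m·s⁻³·K⁻¹] / [kg·m⁻¹·s⁻¹] = m²·s⁻²·K⁻¹
  (C) m²·s⁻¹
  (D) [kg⁻¹·m³] · [kg·m⁻¹·s⁻²] = m²·s⁻²  ← same
Only (D) matches m²·s⁻².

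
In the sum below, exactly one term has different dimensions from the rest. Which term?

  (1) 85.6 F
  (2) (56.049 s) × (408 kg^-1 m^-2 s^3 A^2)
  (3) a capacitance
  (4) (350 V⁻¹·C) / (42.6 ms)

Reduce each to base SI dimensions:
  (1) F = C·V⁻¹ = kg⁻¹·m⁻²·s⁴·A²
  (2) [s] · [kg⁻¹·m⁻²·s³·A²] = kg⁻¹·m⁻²·s⁴·A²
  (3) [capacitance] = kg⁻¹·m⁻²·s⁴·A²
  (4) [kg⁻¹·m⁻²·s⁴·A²] / [s] = kg⁻¹·m⁻²·s³·A²
All reduce to kg⁻¹·m⁻²·s⁴·A² except (4), which is kg⁻¹·m⁻²·s³·A².

(4)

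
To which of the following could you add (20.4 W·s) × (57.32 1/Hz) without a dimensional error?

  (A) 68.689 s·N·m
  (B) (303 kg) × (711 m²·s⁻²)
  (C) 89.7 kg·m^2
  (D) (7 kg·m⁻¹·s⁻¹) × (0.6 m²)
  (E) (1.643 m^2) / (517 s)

Reference: [kg·m²·s⁻²] · [s] = kg·m²·s⁻¹.
Each option:
  (A) N·m·s = kg·m·s⁻²·m·s = kg·m²·s⁻¹  ← same
  (B) [kg] · [m²·s⁻²] = kg·m²·s⁻²
  (C) kg·m²
  (D) [kg·m⁻¹·s⁻¹] · [m²] = kg·m·s⁻¹
  (E) [m²] / [s] = m²·s⁻¹
Only (A) matches kg·m²·s⁻¹.

(A)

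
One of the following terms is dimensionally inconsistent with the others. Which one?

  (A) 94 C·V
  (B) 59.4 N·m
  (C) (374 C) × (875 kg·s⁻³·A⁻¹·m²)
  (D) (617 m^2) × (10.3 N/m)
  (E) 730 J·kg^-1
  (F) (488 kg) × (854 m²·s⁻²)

(E)

Work out the base dimensions of each:
  (A) C·V = s·A·J·C⁻¹ = kg·m²·s⁻²
  (B) N·m = kg·m·s⁻²·m = kg·m²·s⁻²
  (C) [s·A] · [kg·m²·s⁻³·A⁻¹] = kg·m²·s⁻²
  (D) [m²] · [kg·s⁻²] = kg·m²·s⁻²
  (E) J·kg⁻¹ = N·m·kg⁻¹ = m²·s⁻²
  (F) [kg] · [m²·s⁻²] = kg·m²·s⁻²
All reduce to kg·m²·s⁻² except (E), which is m²·s⁻².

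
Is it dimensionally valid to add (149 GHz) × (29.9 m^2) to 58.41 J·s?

No

Dimensions:
  (149 GHz) × (29.9 m^2):  [s⁻¹] · [m²] = m²·s⁻¹
  58.41 J·s:  J·s = N·m·s = kg·m²·s⁻¹
m²·s⁻¹ ≠ kg·m²·s⁻¹, so they cannot be added.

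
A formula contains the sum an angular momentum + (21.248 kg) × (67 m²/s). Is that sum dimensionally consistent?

Expand each in SI base units:
  an angular momentum:  [angular momentum] = kg·m²·s⁻¹
  (21.248 kg) × (67 m²/s):  [kg] · [m²·s⁻¹] = kg·m²·s⁻¹
Both are kg·m²·s⁻¹, so they have the same dimensions and can be added.

Yes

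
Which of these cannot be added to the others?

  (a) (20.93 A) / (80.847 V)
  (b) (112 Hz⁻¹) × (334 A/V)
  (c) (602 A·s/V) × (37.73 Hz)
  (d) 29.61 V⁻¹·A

Reduce each to base SI dimensions:
  (a) [A] / [kg·m²·s⁻³·A⁻¹] = kg⁻¹·m⁻²·s³·A²
  (b) [s] · [kg⁻¹·m⁻²·s³·A²] = kg⁻¹·m⁻²·s⁴·A²
  (c) [kg⁻¹·m⁻²·s⁴·A²] · [s⁻¹] = kg⁻¹·m⁻²·s³·A²
  (d) A·V⁻¹ = A·(J·C⁻¹)⁻¹ = kg⁻¹·m⁻²·s³·A²
All reduce to kg⁻¹·m⁻²·s³·A² except (b), which is kg⁻¹·m⁻²·s⁴·A².

(b)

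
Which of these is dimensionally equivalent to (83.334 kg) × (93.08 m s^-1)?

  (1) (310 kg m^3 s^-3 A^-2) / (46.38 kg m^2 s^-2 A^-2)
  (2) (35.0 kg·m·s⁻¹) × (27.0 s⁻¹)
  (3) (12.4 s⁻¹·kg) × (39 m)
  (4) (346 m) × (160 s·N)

(3)

Reference: [kg] · [m·s⁻¹] = kg·m·s⁻¹.
Each option:
  (1) [kg·m³·s⁻³·A⁻²] / [kg·m²·s⁻²·A⁻²] = m·s⁻¹
  (2) [kg·m·s⁻¹] · [s⁻¹] = kg·m·s⁻²
  (3) [kg·s⁻¹] · [m] = kg·m·s⁻¹  ← same
  (4) [m] · [kg·m·s⁻¹] = kg·m²·s⁻¹
Only (3) matches kg·m·s⁻¹.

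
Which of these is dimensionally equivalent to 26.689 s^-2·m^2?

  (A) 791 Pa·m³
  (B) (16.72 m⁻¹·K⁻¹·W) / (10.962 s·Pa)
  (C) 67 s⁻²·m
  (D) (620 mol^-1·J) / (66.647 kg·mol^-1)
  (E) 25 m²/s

Reference: m²·s⁻².
Each option:
  (A) Pa·m³ = N·m⁻²·m³ = kg·m²·s⁻²
  (B) [kg·m·s⁻³·K⁻¹] / [kg·m⁻¹·s⁻¹] = m²·s⁻²·K⁻¹
  (C) m·s⁻²
  (D) [kg·m²·s⁻²·mol⁻¹] / [kg·mol⁻¹] = m²·s⁻²  ← same
  (E) m²·s⁻¹
Only (D) matches m²·s⁻².

(D)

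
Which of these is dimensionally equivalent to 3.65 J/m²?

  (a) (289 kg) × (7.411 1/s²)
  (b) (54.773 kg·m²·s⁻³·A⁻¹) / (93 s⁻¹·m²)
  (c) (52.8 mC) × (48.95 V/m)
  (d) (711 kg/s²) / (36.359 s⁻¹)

(a)

Reference: J·m⁻² = N·m·m⁻² = kg·s⁻².
Each option:
  (a) [kg] · [s⁻²] = kg·s⁻²  ← same
  (b) [kg·m²·s⁻³·A⁻¹] / [m²·s⁻¹] = kg·s⁻²·A⁻¹
  (c) [s·A] · [kg·m·s⁻³·A⁻¹] = kg·m·s⁻²
  (d) [kg·s⁻²] / [s⁻¹] = kg·s⁻¹
Only (a) matches kg·s⁻².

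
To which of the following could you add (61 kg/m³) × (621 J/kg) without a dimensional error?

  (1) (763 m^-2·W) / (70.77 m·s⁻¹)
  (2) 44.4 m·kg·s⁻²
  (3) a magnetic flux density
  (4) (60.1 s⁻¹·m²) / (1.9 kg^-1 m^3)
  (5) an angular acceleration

Reference: [kg·m⁻³] · [m²·s⁻²] = kg·m⁻¹·s⁻².
Each option:
  (1) [kg·s⁻³] / [m·s⁻¹] = kg·m⁻¹·s⁻²  ← same
  (2) kg·m·s⁻²
  (3) [magnetic flux density] = kg·s⁻²·A⁻¹
  (4) [m²·s⁻¹] / [kg⁻¹·m³] = kg·m⁻¹·s⁻¹
  (5) [angular acceleration] = s⁻²
Only (1) matches kg·m⁻¹·s⁻².

(1)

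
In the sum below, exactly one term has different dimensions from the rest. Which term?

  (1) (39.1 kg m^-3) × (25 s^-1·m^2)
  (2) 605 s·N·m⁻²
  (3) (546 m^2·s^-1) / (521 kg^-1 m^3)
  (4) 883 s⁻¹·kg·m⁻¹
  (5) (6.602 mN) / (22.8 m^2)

Reduce each to base SI dimensions:
  (1) [kg·m⁻³] · [m²·s⁻¹] = kg·m⁻¹·s⁻¹
  (2) N·s·m⁻² = kg·m·s⁻²·s·m⁻² = kg·m⁻¹·s⁻¹
  (3) [m²·s⁻¹] / [kg⁻¹·m³] = kg·m⁻¹·s⁻¹
  (4) kg·m⁻¹·s⁻¹
  (5) [kg·m·s⁻²] / [m²] = kg·m⁻¹·s⁻²
All reduce to kg·m⁻¹·s⁻¹ except (5), which is kg·m⁻¹·s⁻².

(5)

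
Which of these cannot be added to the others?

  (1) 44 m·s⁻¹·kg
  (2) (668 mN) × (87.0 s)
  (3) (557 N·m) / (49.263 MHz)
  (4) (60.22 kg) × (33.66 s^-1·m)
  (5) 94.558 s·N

In SI base units:
  (1) kg·m·s⁻¹
  (2) [kg·m·s⁻²] · [s] = kg·m·s⁻¹
  (3) [kg·m²·s⁻²] / [s⁻¹] = kg·m²·s⁻¹
  (4) [kg] · [m·s⁻¹] = kg·m·s⁻¹
  (5) N·s = kg·m·s⁻²·s = kg·m·s⁻¹
All reduce to kg·m·s⁻¹ except (3), which is kg·m²·s⁻¹.

(3)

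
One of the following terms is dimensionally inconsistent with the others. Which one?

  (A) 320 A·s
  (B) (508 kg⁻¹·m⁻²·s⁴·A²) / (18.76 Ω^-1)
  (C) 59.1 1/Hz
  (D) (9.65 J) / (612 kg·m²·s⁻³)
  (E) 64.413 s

Expand each in SI base units:
  (A) A·s = s·A
  (B) [kg⁻¹·m⁻²·s⁴·A²] / [kg⁻¹·m⁻²·s³·A²] = s
  (C) Hz⁻¹ = (s⁻¹)⁻¹ = s
  (D) [kg·m²·s⁻²] / [kg·m²·s⁻³] = s
  (E) s
All reduce to s except (A), which is s·A.

(A)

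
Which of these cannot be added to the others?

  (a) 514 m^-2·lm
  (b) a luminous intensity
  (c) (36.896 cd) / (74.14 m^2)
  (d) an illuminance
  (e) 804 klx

(b)

Work out the base dimensions of each:
  (a) lm·m⁻² = cd·m⁻² = m⁻²·cd
  (b) [luminous intensity] = cd
  (c) [cd] / [m²] = m⁻²·cd
  (d) [illuminance] = m⁻²·cd
  (e) lx = lm·m⁻² = m⁻²·cd
All reduce to m⁻²·cd except (b), which is cd.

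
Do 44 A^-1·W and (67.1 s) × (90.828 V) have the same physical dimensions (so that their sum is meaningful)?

In SI base units:
  44 A^-1·W:  W·A⁻¹ = J·s⁻¹·A⁻¹ = kg·m²·s⁻³·A⁻¹
  (67.1 s) × (90.828 V):  [s] · [kg·m²·s⁻³·A⁻¹] = kg·m²·s⁻²·A⁻¹
kg·m²·s⁻³·A⁻¹ ≠ kg·m²·s⁻²·A⁻¹, so they cannot be added.

No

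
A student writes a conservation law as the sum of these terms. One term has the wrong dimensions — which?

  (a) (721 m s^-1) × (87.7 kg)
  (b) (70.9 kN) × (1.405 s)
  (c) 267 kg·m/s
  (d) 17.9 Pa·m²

(d)

Expand each in SI base units:
  (a) [m·s⁻¹] · [kg] = kg·m·s⁻¹
  (b) [kg·m·s⁻²] · [s] = kg·m·s⁻¹
  (c) kg·m·s⁻¹
  (d) Pa·m² = N·m⁻²·m² = kg·m·s⁻²
All reduce to kg·m·s⁻¹ except (d), which is kg·m·s⁻².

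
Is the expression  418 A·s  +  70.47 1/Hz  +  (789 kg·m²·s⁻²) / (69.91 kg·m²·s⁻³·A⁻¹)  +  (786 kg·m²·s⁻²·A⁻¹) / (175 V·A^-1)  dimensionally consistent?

Reduce each to base SI dimensions:
  418 A·s:  A·s = s·A
  70.47 1/Hz:  Hz⁻¹ = (s⁻¹)⁻¹ = s
  (789 kg·m²·s⁻²) / (69.91 kg·m²·s⁻³·A⁻¹):  [kg·m²·s⁻²] / [kg·m²·s⁻³·A⁻¹] = s·A
  (786 kg·m²·s⁻²·A⁻¹) / (175 V·A^-1):  [kg·m²·s⁻²·A⁻¹] / [kg·m²·s⁻³·A⁻²] = s·A
The terms do not share a single dimension (s vs s·A).

No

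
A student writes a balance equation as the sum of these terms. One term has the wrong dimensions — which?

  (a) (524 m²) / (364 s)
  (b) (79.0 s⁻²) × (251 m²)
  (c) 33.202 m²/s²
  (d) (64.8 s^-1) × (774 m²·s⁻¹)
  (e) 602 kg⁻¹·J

In SI base units:
  (a) [m²] / [s] = m²·s⁻¹
  (b) [s⁻²] · [m²] = m²·s⁻²
  (c) m²·s⁻²
  (d) [s⁻¹] · [m²·s⁻¹] = m²·s⁻²
  (e) J·kg⁻¹ = N·m·kg⁻¹ = m²·s⁻²
All reduce to m²·s⁻² except (a), which is m²·s⁻¹.

(a)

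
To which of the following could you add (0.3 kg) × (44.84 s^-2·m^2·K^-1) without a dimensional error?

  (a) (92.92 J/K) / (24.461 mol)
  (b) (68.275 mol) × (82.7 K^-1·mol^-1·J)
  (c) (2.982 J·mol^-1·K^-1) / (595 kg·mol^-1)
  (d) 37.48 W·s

Reference: [kg] · [m²·s⁻²·K⁻¹] = kg·m²·s⁻²·K⁻¹.
Each option:
  (a) [kg·m²·s⁻²·K⁻¹] / [mol] = kg·m²·s⁻²·K⁻¹·mol⁻¹
  (b) [mol] · [kg·m²·s⁻²·K⁻¹·mol⁻¹] = kg·m²·s⁻²·K⁻¹  ← same
  (c) [kg·m²·s⁻²·K⁻¹·mol⁻¹] / [kg·mol⁻¹] = m²·s⁻²·K⁻¹
  (d) W·s = J·s⁻¹·s = kg·m²·s⁻²
Only (b) matches kg·m²·s⁻²·K⁻¹.

(b)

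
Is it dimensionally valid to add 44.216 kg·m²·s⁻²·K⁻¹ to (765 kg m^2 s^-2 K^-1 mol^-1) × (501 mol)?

Yes

Expand each in SI base units:
  44.216 kg·m²·s⁻²·K⁻¹:  kg·m²·s⁻²·K⁻¹
  (765 kg m^2 s^-2 K^-1 mol^-1) × (501 mol):  [kg·m²·s⁻²·K⁻¹·mol⁻¹] · [mol] = kg·m²·s⁻²·K⁻¹
Both are kg·m²·s⁻²·K⁻¹, so they have the same dimensions and can be added.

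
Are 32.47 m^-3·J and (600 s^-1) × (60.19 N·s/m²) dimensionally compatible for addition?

Yes

Work out the base dimensions of each:
  32.47 m^-3·J:  J·m⁻³ = N·m·m⁻³ = kg·m⁻¹·s⁻²
  (600 s^-1) × (60.19 N·s/m²):  [s⁻¹] · [kg·m⁻¹·s⁻¹] = kg·m⁻¹·s⁻²
Both are kg·m⁻¹·s⁻², so they have the same dimensions and can be added.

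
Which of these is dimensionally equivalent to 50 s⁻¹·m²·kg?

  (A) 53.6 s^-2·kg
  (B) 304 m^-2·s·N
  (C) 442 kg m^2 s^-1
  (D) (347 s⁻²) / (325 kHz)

Reference: kg·m²·s⁻¹.
Each option:
  (A) kg·s⁻²
  (B) N·s·m⁻² = kg·m·s⁻²·s·m⁻² = kg·m⁻¹·s⁻¹
  (C) kg·m²·s⁻¹  ← same
  (D) [s⁻²] / [s⁻¹] = s⁻¹
Only (C) matches kg·m²·s⁻¹.

(C)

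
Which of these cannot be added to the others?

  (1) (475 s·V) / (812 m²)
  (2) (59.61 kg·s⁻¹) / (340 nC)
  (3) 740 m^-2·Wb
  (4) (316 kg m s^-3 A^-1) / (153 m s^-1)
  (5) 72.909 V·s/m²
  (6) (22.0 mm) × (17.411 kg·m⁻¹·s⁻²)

Reduce each to base SI dimensions:
  (1) [kg·m²·s⁻²·A⁻¹] / [m²] = kg·s⁻²·A⁻¹
  (2) [kg·s⁻¹] / [s·A] = kg·s⁻²·A⁻¹
  (3) Wb·m⁻² = V·s·m⁻² = kg·s⁻²·A⁻¹
  (4) [kg·m·s⁻³·A⁻¹] / [m·s⁻¹] = kg·s⁻²·A⁻¹
  (5) V·s·m⁻² = J·C⁻¹·s·m⁻² = kg·s⁻²·A⁻¹
  (6) [m] · [kg·m⁻¹·s⁻²] = kg·s⁻²
All reduce to kg·s⁻²·A⁻¹ except (6), which is kg·s⁻².

(6)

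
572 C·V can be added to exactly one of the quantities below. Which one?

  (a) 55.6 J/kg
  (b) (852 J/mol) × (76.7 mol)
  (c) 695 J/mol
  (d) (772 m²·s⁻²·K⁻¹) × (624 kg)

Reference: C·V = s·A·J·C⁻¹ = kg·m²·s⁻².
Each option:
  (a) J·kg⁻¹ = N·m·kg⁻¹ = m²·s⁻²
  (b) [kg·m²·s⁻²·mol⁻¹] · [mol] = kg·m²·s⁻²  ← same
  (c) J·mol⁻¹ = N·m·mol⁻¹ = kg·m²·s⁻²·mol⁻¹
  (d) [m²·s⁻²·K⁻¹] · [kg] = kg·m²·s⁻²·K⁻¹
Only (b) matches kg·m²·s⁻².

(b)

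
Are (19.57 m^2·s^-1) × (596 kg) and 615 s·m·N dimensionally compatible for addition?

Dimensions:
  (19.57 m^2·s^-1) × (596 kg):  [m²·s⁻¹] · [kg] = kg·m²·s⁻¹
  615 s·m·N:  N·m·s = kg·m·s⁻²·m·s = kg·m²·s⁻¹
Both are kg·m²·s⁻¹, so they have the same dimensions and can be added.

Yes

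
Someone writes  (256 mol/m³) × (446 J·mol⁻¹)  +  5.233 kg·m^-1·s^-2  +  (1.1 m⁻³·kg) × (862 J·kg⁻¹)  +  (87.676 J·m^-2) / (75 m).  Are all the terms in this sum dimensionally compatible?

Yes

Dimensions:
  (256 mol/m³) × (446 J·mol⁻¹):  [m⁻³·mol] · [kg·m²·s⁻²·mol⁻¹] = kg·m⁻¹·s⁻²
  5.233 kg·m^-1·s^-2:  kg·m⁻¹·s⁻²
  (1.1 m⁻³·kg) × (862 J·kg⁻¹):  [kg·m⁻³] · [m²·s⁻²] = kg·m⁻¹·s⁻²
  (87.676 J·m^-2) / (75 m):  [kg·s⁻²] / [m] = kg·m⁻¹·s⁻²
Every term reduces to kg·m⁻¹·s⁻².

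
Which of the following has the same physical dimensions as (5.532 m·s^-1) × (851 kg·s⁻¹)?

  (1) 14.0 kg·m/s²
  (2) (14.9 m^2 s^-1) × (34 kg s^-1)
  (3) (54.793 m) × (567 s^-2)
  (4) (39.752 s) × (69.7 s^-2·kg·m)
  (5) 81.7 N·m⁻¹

Reference: [m·s⁻¹] · [kg·s⁻¹] = kg·m·s⁻².
Each option:
  (1) kg·m·s⁻²  ← same
  (2) [m²·s⁻¹] · [kg·s⁻¹] = kg·m²·s⁻²
  (3) [m] · [s⁻²] = m·s⁻²
  (4) [s] · [kg·m·s⁻²] = kg·m·s⁻¹
  (5) N·m⁻¹ = kg·m·s⁻²·m⁻¹ = kg·s⁻²
Only (1) matches kg·m·s⁻².

(1)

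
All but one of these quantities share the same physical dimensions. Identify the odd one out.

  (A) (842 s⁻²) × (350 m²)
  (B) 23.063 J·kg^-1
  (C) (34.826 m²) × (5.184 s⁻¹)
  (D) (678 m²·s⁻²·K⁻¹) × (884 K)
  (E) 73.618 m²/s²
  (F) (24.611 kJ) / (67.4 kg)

Reduce each to base SI dimensions:
  (A) [s⁻²] · [m²] = m²·s⁻²
  (B) J·kg⁻¹ = N·m·kg⁻¹ = m²·s⁻²
  (C) [m²] · [s⁻¹] = m²·s⁻¹
  (D) [m²·s⁻²·K⁻¹] · [K] = m²·s⁻²
  (E) m²·s⁻²
  (F) [kg·m²·s⁻²] / [kg] = m²·s⁻²
All reduce to m²·s⁻² except (C), which is m²·s⁻¹.

(C)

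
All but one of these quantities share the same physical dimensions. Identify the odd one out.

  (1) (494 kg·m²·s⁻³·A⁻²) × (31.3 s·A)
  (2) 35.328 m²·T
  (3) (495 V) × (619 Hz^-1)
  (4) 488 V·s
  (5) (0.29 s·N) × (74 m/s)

(5)

In SI base units:
  (1) [kg·m²·s⁻³·A⁻²] · [s·A] = kg·m²·s⁻²·A⁻¹
  (2) T·m² = Wb·m⁻²·m² = kg·m²·s⁻²·A⁻¹
  (3) [kg·m²·s⁻³·A⁻¹] · [s] = kg·m²·s⁻²·A⁻¹
  (4) V·s = J·C⁻¹·s = kg·m²·s⁻²·A⁻¹
  (5) [kg·m·s⁻¹] · [m·s⁻¹] = kg·m²·s⁻²
All reduce to kg·m²·s⁻²·A⁻¹ except (5), which is kg·m²·s⁻².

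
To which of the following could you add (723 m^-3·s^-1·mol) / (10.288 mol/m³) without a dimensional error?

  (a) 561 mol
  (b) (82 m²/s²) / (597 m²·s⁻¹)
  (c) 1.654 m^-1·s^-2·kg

Reference: [m⁻³·s⁻¹·mol] / [m⁻³·mol] = s⁻¹.
Each option:
  (a) mol
  (b) [m²·s⁻²] / [m²·s⁻¹] = s⁻¹  ← same
  (c) kg·m⁻¹·s⁻²
Only (b) matches s⁻¹.

(b)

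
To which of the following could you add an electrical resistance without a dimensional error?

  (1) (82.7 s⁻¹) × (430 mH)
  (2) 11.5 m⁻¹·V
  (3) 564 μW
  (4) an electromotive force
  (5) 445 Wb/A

Reference: [electrical resistance] = kg·m²·s⁻³·A⁻².
Each option:
  (1) [s⁻¹] · [kg·m²·s⁻²·A⁻²] = kg·m²·s⁻³·A⁻²  ← same
  (2) V·m⁻¹ = J·C⁻¹·m⁻¹ = kg·m·s⁻³·A⁻¹
  (3) W = J·s⁻¹ = kg·m²·s⁻³
  (4) [electromotive force] = kg·m²·s⁻³·A⁻¹
  (5) Wb·A⁻¹ = V·s·A⁻¹ = kg·m²·s⁻²·A⁻²
Only (1) matches kg·m²·s⁻³·A⁻².

(1)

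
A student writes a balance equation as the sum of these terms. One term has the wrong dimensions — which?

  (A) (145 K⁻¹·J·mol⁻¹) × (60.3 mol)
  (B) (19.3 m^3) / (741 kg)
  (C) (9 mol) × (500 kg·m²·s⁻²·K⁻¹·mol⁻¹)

(B)

Work out the base dimensions of each:
  (A) [kg·m²·s⁻²·K⁻¹·mol⁻¹] · [mol] = kg·m²·s⁻²·K⁻¹
  (B) [m³] / [kg] = kg⁻¹·m³
  (C) [mol] · [kg·m²·s⁻²·K⁻¹·mol⁻¹] = kg·m²·s⁻²·K⁻¹
All reduce to kg·m²·s⁻²·K⁻¹ except (B), which is kg⁻¹·m³.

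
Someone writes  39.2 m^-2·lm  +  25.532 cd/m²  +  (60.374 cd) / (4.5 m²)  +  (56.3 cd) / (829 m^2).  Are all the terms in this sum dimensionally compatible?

Work out the base dimensions of each:
  39.2 m^-2·lm:  lm·m⁻² = cd·m⁻² = m⁻²·cd
  25.532 cd/m²:  cd·m⁻² = m⁻²·cd
  (60.374 cd) / (4.5 m²):  [cd] / [m²] = m⁻²·cd
  (56.3 cd) / (829 m^2):  [cd] / [m²] = m⁻²·cd
Every term reduces to m⁻²·cd.

Yes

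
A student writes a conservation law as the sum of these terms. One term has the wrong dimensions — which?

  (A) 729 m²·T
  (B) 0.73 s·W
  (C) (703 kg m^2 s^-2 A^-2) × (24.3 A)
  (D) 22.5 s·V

Expand each in SI base units:
  (A) T·m² = Wb·m⁻²·m² = kg·m²·s⁻²·A⁻¹
  (B) W·s = J·s⁻¹·s = kg·m²·s⁻²
  (C) [kg·m²·s⁻²·A⁻²] · [A] = kg·m²·s⁻²·A⁻¹
  (D) V·s = J·C⁻¹·s = kg·m²·s⁻²·A⁻¹
All reduce to kg·m²·s⁻²·A⁻¹ except (B), which is kg·m²·s⁻².

(B)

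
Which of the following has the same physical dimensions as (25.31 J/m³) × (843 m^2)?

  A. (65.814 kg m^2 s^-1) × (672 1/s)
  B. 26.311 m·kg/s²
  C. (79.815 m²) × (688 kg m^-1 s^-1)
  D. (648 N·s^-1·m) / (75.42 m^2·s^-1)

Reference: [kg·m⁻¹·s⁻²] · [m²] = kg·m·s⁻².
Each option:
  A. [kg·m²·s⁻¹] · [s⁻¹] = kg·m²·s⁻²
  B. kg·m·s⁻²  ← same
  C. [m²] · [kg·m⁻¹·s⁻¹] = kg·m·s⁻¹
  D. [kg·m²·s⁻³] / [m²·s⁻¹] = kg·s⁻²
Only B. matches kg·m·s⁻².

B.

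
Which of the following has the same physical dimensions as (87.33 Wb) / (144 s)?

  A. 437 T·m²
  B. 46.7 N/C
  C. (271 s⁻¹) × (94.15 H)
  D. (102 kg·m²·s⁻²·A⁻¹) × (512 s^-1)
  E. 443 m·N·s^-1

D.

Reference: [kg·m²·s⁻²·A⁻¹] / [s] = kg·m²·s⁻³·A⁻¹.
Each option:
  A. T·m² = Wb·m⁻²·m² = kg·m²·s⁻²·A⁻¹
  B. N·C⁻¹ = kg·m·s⁻²·(s·A)⁻¹ = kg·m·s⁻³·A⁻¹
  C. [s⁻¹] · [kg·m²·s⁻²·A⁻²] = kg·m²·s⁻³·A⁻²
  D. [kg·m²·s⁻²·A⁻¹] · [s⁻¹] = kg·m²·s⁻³·A⁻¹  ← same
  E. N·m·s⁻¹ = kg·m·s⁻²·m·s⁻¹ = kg·m²·s⁻³
Only D. matches kg·m²·s⁻³·A⁻¹.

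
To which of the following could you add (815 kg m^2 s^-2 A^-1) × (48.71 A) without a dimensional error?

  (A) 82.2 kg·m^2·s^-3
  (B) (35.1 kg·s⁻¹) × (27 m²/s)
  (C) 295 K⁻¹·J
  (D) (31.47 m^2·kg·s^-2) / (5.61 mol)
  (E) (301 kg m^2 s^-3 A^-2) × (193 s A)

Reference: [kg·m²·s⁻²·A⁻¹] · [A] = kg·m²·s⁻².
Each option:
  (A) kg·m²·s⁻³
  (B) [kg·s⁻¹] · [m²·s⁻¹] = kg·m²·s⁻²  ← same
  (C) J·K⁻¹ = N·m·K⁻¹ = kg·m²·s⁻²·K⁻¹
  (D) [kg·m²·s⁻²] / [mol] = kg·m²·s⁻²·mol⁻¹
  (E) [kg·m²·s⁻³·A⁻²] · [s·A] = kg·m²·s⁻²·A⁻¹
Only (B) matches kg·m²·s⁻².

(B)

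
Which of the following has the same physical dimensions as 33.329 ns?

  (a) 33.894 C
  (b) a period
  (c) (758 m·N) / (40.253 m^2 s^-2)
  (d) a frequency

Reference: s.
Each option:
  (a) C = s·A
  (b) [period] = s  ← same
  (c) [kg·m²·s⁻²] / [m²·s⁻²] = kg
  (d) [frequency] = s⁻¹
Only (b) matches s.

(b)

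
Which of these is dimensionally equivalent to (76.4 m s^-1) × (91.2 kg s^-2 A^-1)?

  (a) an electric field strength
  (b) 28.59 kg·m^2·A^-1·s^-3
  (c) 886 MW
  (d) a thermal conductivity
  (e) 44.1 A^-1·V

Reference: [m·s⁻¹] · [kg·s⁻²·A⁻¹] = kg·m·s⁻³·A⁻¹.
Each option:
  (a) [electric field strength] = kg·m·s⁻³·A⁻¹  ← same
  (b) kg·m²·s⁻³·A⁻¹
  (c) W = J·s⁻¹ = kg·m²·s⁻³
  (d) [thermal conductivity] = kg·m·s⁻³·K⁻¹
  (e) V·A⁻¹ = J·C⁻¹·A⁻¹ = kg·m²·s⁻³·A⁻²
Only (a) matches kg·m·s⁻³·A⁻¹.

(a)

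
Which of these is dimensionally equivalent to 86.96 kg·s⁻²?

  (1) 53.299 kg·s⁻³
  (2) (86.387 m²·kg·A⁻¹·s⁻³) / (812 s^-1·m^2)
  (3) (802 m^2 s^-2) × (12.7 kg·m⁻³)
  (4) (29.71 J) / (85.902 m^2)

(4)

Reference: kg·s⁻².
Each option:
  (1) kg·s⁻³
  (2) [kg·m²·s⁻³·A⁻¹] / [m²·s⁻¹] = kg·s⁻²·A⁻¹
  (3) [m²·s⁻²] · [kg·m⁻³] = kg·m⁻¹·s⁻²
  (4) [kg·m²·s⁻²] / [m²] = kg·s⁻²  ← same
Only (4) matches kg·s⁻².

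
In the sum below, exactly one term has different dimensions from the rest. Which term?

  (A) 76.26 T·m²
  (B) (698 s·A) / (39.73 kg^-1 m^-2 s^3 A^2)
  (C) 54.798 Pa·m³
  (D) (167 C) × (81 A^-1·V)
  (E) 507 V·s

In SI base units:
  (A) T·m² = Wb·m⁻²·m² = kg·m²·s⁻²·A⁻¹
  (B) [s·A] / [kg⁻¹·m⁻²·s³·A²] = kg·m²·s⁻²·A⁻¹
  (C) Pa·m³ = N·m⁻²·m³ = kg·m²·s⁻²
  (D) [s·A] · [kg·m²·s⁻³·A⁻²] = kg·m²·s⁻²·A⁻¹
  (E) V·s = J·C⁻¹·s = kg·m²·s⁻²·A⁻¹
All reduce to kg·m²·s⁻²·A⁻¹ except (C), which is kg·m²·s⁻².

(C)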